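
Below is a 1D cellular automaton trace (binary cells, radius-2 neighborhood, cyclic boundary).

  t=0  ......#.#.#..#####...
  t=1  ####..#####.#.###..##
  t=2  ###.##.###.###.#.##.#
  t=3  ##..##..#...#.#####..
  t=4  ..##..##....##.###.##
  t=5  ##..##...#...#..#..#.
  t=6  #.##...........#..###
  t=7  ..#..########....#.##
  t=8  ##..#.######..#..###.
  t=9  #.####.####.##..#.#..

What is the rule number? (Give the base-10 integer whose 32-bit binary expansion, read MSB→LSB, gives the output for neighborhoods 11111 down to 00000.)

3330141217

  ##### -> #   bit 31 = 1  t=0,i=15
  ####. -> #   bit 30 = 1  t=0,i=16
  ###.# -> .   bit 29 = 0  t=1,i=10
  ###.. -> .   bit 28 = 0  t=0,i=17
  ##.## -> .   bit 27 = 0  t=2,i=3
  ##.#. -> #   bit 26 = 1  t=1,i=11
  ##..# -> #   bit 25 = 1  t=1,i=4
  ##... -> .   bit 24 = 0  t=0,i=18
  #.### -> .   bit 23 = 0  t=1,i=14
  #.##. -> #   bit 22 = 1  t=2,i=4
  #.#.# -> #   bit 21 = 1  t=0,i=8
  #.#.. -> #   bit 20 = 1  t=0,i=10
  #..## -> #   bit 19 = 1  t=0,i=12
  #..#. -> #   bit 18 = 1  t=3,i=7
  #...# -> .   bit 17 = 0  t=3,i=10
  #.... -> #   bit 16 = 1  t=0,i=19
  .#### -> #   bit 15 = 1  t=0,i=14
  .###. -> #   bit 14 = 1  t=1,i=15
  .##.# -> #   bit 13 = 1  t=2,i=5
  .##.. -> .   bit 12 = 0  t=3,i=1
  .#.## -> #   bit 11 = 1  t=1,i=13
  .#.#. -> #   bit 10 = 1  t=0,i=7
  .#..# -> .   bit 9 = 0  t=0,i=11
  .#... -> .   bit 8 = 0  t=3,i=9
  ..### -> .   bit 7 = 0  t=0,i=13
  ..##. -> .   bit 6 = 0  t=3,i=0
  ..#.# -> #   bit 5 = 1  t=0,i=6
  ..#.. -> .   bit 4 = 0  t=3,i=8
  ...## -> .   bit 3 = 0  t=4,i=11
  ...#. -> .   bit 2 = 0  t=0,i=5
  ....# -> .   bit 1 = 0  t=0,i=4
  ..... -> #   bit 0 = 1  t=0,i=0
  bits 11000110011111011110110000100001 = 3330141217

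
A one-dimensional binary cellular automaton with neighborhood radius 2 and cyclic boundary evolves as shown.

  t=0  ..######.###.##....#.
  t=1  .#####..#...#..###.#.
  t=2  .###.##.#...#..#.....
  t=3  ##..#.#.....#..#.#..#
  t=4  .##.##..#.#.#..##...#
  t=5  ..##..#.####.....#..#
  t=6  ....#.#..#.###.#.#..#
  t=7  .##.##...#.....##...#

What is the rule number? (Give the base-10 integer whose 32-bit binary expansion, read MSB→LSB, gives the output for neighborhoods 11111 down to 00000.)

2602673338

  nb #####: next=#  (t=0,i=4, bit31=1)
  nb ####.: next=.  (t=0,i=6, bit30=0)
  nb ###.#: next=.  (t=0,i=7, bit29=0)
  nb ###..: next=#  (t=1,i=5, bit28=1)
  nb ##.##: next=#  (t=0,i=8, bit27=1)
  nb ##.#.: next=.  (t=1,i=18, bit26=0)
  nb ##..#: next=#  (t=1,i=6, bit25=1)
  nb ##...: next=#  (t=0,i=15, bit24=1)
  nb #.###: next=.  (t=0,i=9, bit23=0)
  nb #.##.: next=.  (t=0,i=13, bit22=0)
  nb #.#.#: next=#  (t=4,i=10, bit21=1)
  nb #.#..: next=.  (t=1,i=19, bit20=0)
  nb #..##: next=.  (t=1,i=0, bit19=0)
  nb #..#.: next=.  (t=1,i=7, bit18=0)
  nb #...#: next=.  (t=0,i=0, bit17=0)
  nb #....: next=#  (t=0,i=16, bit16=1)
  nb .####: next=#  (t=0,i=3, bit15=1)
  nb .###.: next=.  (t=0,i=10, bit14=0)
  nb .##.#: next=#  (t=2,i=6, bit13=1)
  nb .##..: next=.  (t=0,i=14, bit12=0)
  nb .#.##: next=.  (t=4,i=0, bit11=0)
  nb .#.#.: next=#  (t=3,i=5, bit10=1)
  nb .#..#: next=.  (t=1,i=13, bit9=0)
  nb .#...: next=.  (t=0,i=20, bit8=0)
  nb ..###: next=#  (t=0,i=2, bit7=1)
  nb ..##.: next=.  (t=4,i=15, bit6=0)
  nb ..#.#: next=#  (t=3,i=4, bit5=1)
  nb ..#..: next=#  (t=0,i=19, bit4=1)
  nb ...##: next=#  (t=0,i=1, bit3=1)
  nb ...#.: next=.  (t=0,i=18, bit2=0)
  nb ....#: next=#  (t=0,i=17, bit1=1)
  nb .....: next=.  (t=2,i=18, bit0=0)
  bits 10011011001000011010010010111010 = 2602673338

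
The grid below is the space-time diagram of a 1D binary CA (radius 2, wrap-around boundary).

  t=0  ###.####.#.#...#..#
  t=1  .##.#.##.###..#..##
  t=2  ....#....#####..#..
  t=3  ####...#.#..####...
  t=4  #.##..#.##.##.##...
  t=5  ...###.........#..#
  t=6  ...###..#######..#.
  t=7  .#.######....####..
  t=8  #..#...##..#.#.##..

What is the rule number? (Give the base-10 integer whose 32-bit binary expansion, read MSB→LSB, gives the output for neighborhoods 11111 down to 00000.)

1924945031

  ##### -> .   bit 31 = 0  t=2,i=11
  ####. -> #   bit 30 = 1  t=0,i=1
  ###.# -> #   bit 29 = 1  t=0,i=2
  ###.. -> #   bit 28 = 1  t=1,i=11
  ##.## -> .   bit 27 = 0  t=0,i=3
  ##.#. -> .   bit 26 = 0  t=0,i=8
  ##..# -> #   bit 25 = 1  t=1,i=12
  ##... -> .   bit 24 = 0  t=3,i=4
  #.### -> #   bit 23 = 1  t=0,i=4
  #.##. -> .   bit 22 = 0  t=1,i=1
  #.#.# -> #   bit 21 = 1  t=0,i=9
  #.#.. -> #   bit 20 = 1  t=0,i=11
  #..## -> #   bit 19 = 1  t=0,i=17
  #..#. -> #   bit 18 = 1  t=1,i=13
  #...# -> .   bit 17 = 0  t=0,i=13
  #.... -> .   bit 16 = 0  t=2,i=6
  .#### -> .   bit 15 = 0  t=0,i=0
  .###. -> #   bit 14 = 1  t=1,i=10
  .##.# -> .   bit 13 = 0  t=1,i=2
  .##.. -> #   bit 12 = 1  t=4,i=3
  .#.## -> .   bit 11 = 0  t=1,i=5
  .#.#. -> #   bit 10 = 1  t=0,i=10
  .#..# -> .   bit 9 = 0  t=0,i=16
  .#... -> .   bit 8 = 0  t=0,i=12
  ..### -> #   bit 7 = 1  t=0,i=18
  ..##. -> .   bit 6 = 0  t=1,i=17
  ..#.# -> .   bit 5 = 0  t=3,i=7
  ..#.. -> .   bit 4 = 0  t=0,i=15
  ...## -> .   bit 3 = 0  t=2,i=8
  ...#. -> #   bit 2 = 1  t=0,i=14
  ....# -> #   bit 1 = 1  t=2,i=2
  ..... -> #   bit 0 = 1  t=2,i=0
  bits 01110010101111000101010010000111 = 1924945031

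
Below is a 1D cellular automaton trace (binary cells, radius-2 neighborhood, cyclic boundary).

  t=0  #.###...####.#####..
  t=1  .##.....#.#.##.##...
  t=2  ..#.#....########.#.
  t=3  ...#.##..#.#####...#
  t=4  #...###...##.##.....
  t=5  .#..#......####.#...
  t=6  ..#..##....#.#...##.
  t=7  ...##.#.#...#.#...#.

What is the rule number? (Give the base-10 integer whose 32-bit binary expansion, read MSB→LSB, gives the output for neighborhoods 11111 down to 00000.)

3370729344

  #####|#  b31=1 t=0,i=15
  ####.|#  b30=1 t=0,i=10
  ###.#|.  b29=0 t=0,i=11
  ###..|.  b28=0 t=0,i=4
  ##.##|#  b27=1 t=0,i=12
  ##.#.|.  b26=0 t=2,i=17
  ##..#|.  b25=0 t=0,i=18
  ##...|.  b24=0 t=0,i=5
  #.###|#  b23=1 t=0,i=2
  #.##.|#  b22=1 t=1,i=12
  #.#.#|#  b21=1 t=1,i=10
  #.#..|.  b20=0 t=2,i=4
  #..##|#  b19=1 t=6,i=4
  #..#.|.  b18=0 t=0,i=19
  #...#|.  b17=0 t=0,i=6
  #....|#  b16=1 t=1,i=4
  .####|.  b15=0 t=0,i=9
  .###.|.  b14=0 t=0,i=3
  .##.#|#  b13=1 t=1,i=13
  .##..|#  b12=1 t=1,i=2
  .#.##|#  b11=1 t=0,i=1
  .#.#.|#  b10=1 t=1,i=9
  .#..#|#  b9=1 t=5,i=2
  .#...|#  b8=1 t=2,i=5
  ..###|#  b7=1 t=0,i=8
  ..##.|.  b6=0 t=1,i=1
  ..#.#|.  b5=0 t=0,i=0
  ..#..|.  b4=0 t=3,i=19
  ...##|.  b3=0 t=0,i=7
  ...#.|.  b2=0 t=1,i=7
  ....#|.  b1=0 t=1,i=6
  .....|.  b0=0 t=1,i=5
  bits 11001000111010010011111110000000 = 3370729344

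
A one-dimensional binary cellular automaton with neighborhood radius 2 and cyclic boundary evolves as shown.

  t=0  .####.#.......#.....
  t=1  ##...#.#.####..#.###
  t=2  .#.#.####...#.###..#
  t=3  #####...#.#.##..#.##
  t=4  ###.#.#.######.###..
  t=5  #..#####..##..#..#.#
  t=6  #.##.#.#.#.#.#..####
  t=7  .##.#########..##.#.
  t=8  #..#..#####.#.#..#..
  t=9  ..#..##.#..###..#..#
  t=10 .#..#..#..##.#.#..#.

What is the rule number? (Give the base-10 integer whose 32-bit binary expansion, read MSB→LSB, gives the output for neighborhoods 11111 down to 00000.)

2624462251

  [31] ##### => #  t=1,i=19
  [30] ####. => .  t=0,i=3
  [29] ###.# => .  t=0,i=4
  [28] ###.. => #  t=1,i=1
  [27] ##.## => #  t=4,i=14
  [26] ##.#. => #  t=0,i=5
  [25] ##..# => .  t=1,i=13
  [24] ##... => .  t=1,i=2
  [23] #.### => .  t=1,i=9
  [22] #.##. => #  t=3,i=12
  [21] #.#.# => #  t=1,i=7
  [20] #.#.. => .  t=0,i=6
  [19] #..## => #  t=4,i=19
  [18] #..#. => #  t=1,i=14
  [17] #...# => #  t=1,i=3
  [16] #.... => .  t=0,i=8
  [15] .#### => .  t=0,i=2
  [14] .###. => .  t=2,i=15
  [13] .##.# => .  t=6,i=3
  [12] .##.. => #  t=3,i=13
  [11] .#.## => #  t=1,i=8
  [10] .#.#. => #  t=1,i=6
  [9] .#..# => .  t=5,i=15
  [8] .#... => #  t=0,i=7
  [7] ..### => #  t=0,i=1
  [6] ..##. => .  t=5,i=10
  [5] ..#.# => #  t=1,i=5
  [4] ..#.. => .  t=0,i=14
  [3] ...## => #  t=0,i=0
  [2] ...#. => .  t=0,i=13
  [1] ....# => #  t=0,i=12
  [0] ..... => #  t=0,i=9
  bits 10011100011011100001110110101011 = 2624462251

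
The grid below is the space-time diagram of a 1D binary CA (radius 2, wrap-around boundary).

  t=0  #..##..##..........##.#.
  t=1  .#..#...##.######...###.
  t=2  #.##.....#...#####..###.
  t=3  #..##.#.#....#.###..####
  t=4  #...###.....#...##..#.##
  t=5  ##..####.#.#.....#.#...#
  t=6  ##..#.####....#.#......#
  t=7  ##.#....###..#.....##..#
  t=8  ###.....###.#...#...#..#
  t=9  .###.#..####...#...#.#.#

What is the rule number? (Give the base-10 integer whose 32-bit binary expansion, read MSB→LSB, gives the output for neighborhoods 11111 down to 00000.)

  [31] ##### => #  t=1,i=13
  [30] ####. => #  t=1,i=15
  [29] ###.# => #  t=2,i=22
  [28] ###.. => #  t=1,i=16
  [27] ##.## => .  t=1,i=10
  [26] ##.#. => #  t=0,i=21
  [25] ##..# => .  t=0,i=5
  [24] ##... => #  t=0,i=9
  [23] #.### => .  t=1,i=11
  [22] #.##. => .  t=2,i=2
  [21] #.#.# => #  t=0,i=22
  [20] #.#.. => .  t=0,i=0
  [19] #..## => .  t=0,i=2
  [18] #..#. => #  t=1,i=0
  [17] #...# => .  t=1,i=6
  [16] #.... => .  t=0,i=10
  [15] .#### => .  t=1,i=12
  [14] .###. => #  t=1,i=21
  [13] .##.# => #  t=0,i=20
  [12] .##.. => #  t=0,i=4
  [11] .#.## => .  t=2,i=1
  [10] .#.#. => .  t=0,i=23
  [9] .#..# => #  t=0,i=1
  [8] .#... => .  t=1,i=5
  [7] ..### => #  t=1,i=20
  [6] ..##. => .  t=0,i=3
  [5] ..#.# => .  t=3,i=13
  [4] ..#.. => .  t=1,i=1
  [3] ...## => .  t=0,i=18
  [2] ...#. => #  t=2,i=8
  [1] ....# => .  t=0,i=17
  [0] ..... => #  t=0,i=11
  bits 11110101001001000111001010000101 = 4112806533

4112806533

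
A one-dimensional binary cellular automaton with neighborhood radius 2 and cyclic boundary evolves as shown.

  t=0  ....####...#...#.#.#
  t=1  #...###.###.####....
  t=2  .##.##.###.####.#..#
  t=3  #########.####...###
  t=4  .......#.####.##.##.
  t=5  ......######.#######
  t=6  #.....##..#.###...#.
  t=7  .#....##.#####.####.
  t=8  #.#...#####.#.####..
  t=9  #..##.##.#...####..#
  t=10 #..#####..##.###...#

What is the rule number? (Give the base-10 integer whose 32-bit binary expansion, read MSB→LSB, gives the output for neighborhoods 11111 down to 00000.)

  nb #####: next=.  (t=3,i=0, bit31=0)
  nb ####.: next=#  (t=0,i=6, bit30=1)
  nb ###.#: next=.  (t=1,i=6, bit29=0)
  nb ###..: next=.  (t=0,i=7, bit28=0)
  nb ##.##: next=#  (t=1,i=7, bit27=1)
  nb ##.#.: next=.  (t=2,i=15, bit26=0)
  nb ##..#: next=.  (t=6,i=8, bit25=0)
  nb ##...: next=#  (t=0,i=8, bit24=1)
  nb #.###: next=#  (t=1,i=8, bit23=1)
  nb #.##.: next=#  (t=2,i=1, bit22=1)
  nb #.#.#: next=.  (t=0,i=17, bit21=0)
  nb #.#..: next=.  (t=0,i=19, bit20=0)
  nb #..##: next=.  (t=9,i=2, bit19=0)
  nb #..#.: next=#  (t=2,i=18, bit18=1)
  nb #...#: next=#  (t=0,i=9, bit17=1)
  nb #....: next=.  (t=0,i=1, bit16=0)
  nb .####: next=#  (t=0,i=5, bit15=1)
  nb .###.: next=#  (t=1,i=5, bit14=1)
  nb .##.#: next=#  (t=2,i=2, bit13=1)
  nb .##..: next=#  (t=4,i=18, bit12=1)
  nb .#.##: next=#  (t=2,i=0, bit11=1)
  nb .#.#.: next=.  (t=0,i=16, bit10=0)
  nb .#..#: next=#  (t=2,i=17, bit9=1)
  nb .#...: next=#  (t=0,i=0, bit8=1)
  nb ..###: next=#  (t=0,i=4, bit7=1)
  nb ..##.: next=#  (t=6,i=6, bit6=1)
  nb ..#.#: next=#  (t=0,i=15, bit5=1)
  nb ..#..: next=.  (t=0,i=11, bit4=0)
  nb ...##: next=.  (t=0,i=3, bit3=0)
  nb ...#.: next=#  (t=0,i=10, bit2=1)
  nb ....#: next=.  (t=0,i=2, bit1=0)
  nb .....: next=.  (t=4,i=1, bit0=0)
  bits 01001001110001101111101111100100 = 1237777380

1237777380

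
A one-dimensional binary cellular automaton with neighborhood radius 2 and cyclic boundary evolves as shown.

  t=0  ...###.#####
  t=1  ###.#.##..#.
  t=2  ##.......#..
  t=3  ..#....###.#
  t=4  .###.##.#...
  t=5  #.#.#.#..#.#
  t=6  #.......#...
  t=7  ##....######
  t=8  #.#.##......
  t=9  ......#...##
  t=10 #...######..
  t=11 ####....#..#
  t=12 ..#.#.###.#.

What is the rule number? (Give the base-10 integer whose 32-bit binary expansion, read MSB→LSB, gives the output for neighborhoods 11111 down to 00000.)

  [31] ##### => .  t=0,i=9
  [30] ####. => #  t=0,i=10
  [29] ###.# => .  t=0,i=5
  [28] ###.. => .  t=0,i=11
  [27] ##.## => #  t=0,i=6
  [26] ##.#. => .  t=1,i=3
  [25] ##..# => .  t=1,i=8
  [24] ##... => #  t=0,i=0
  [23] #.### => #  t=0,i=7
  [22] #.##. => .  t=1,i=6
  [21] #.#.# => .  t=1,i=4
  [20] #.#.. => .  t=3,i=11
  [19] #..## => #  t=2,i=11
  [18] #..#. => #  t=1,i=9
  [17] #...# => #  t=0,i=1
  [16] #.... => .  t=2,i=3
  [15] .#### => .  t=0,i=8
  [14] .###. => #  t=0,i=4
  [13] .##.# => #  t=4,i=6
  [12] .##.. => .  t=1,i=7
  [11] .#.## => .  t=1,i=5
  [10] .#.#. => .  t=5,i=3
  [9] .#..# => .  t=2,i=10
  [8] .#... => #  t=3,i=3
  [7] ..### => .  t=0,i=3
  [6] ..##. => .  t=2,i=0
  [5] ..#.# => .  t=1,i=10
  [4] ..#.. => #  t=2,i=9
  [3] ...## => #  t=0,i=2
  [2] ...#. => #  t=2,i=8
  [1] ....# => #  t=2,i=7
  [0] ..... => .  t=2,i=4
  bits 01001001100011100110000100011110 = 1234067742

1234067742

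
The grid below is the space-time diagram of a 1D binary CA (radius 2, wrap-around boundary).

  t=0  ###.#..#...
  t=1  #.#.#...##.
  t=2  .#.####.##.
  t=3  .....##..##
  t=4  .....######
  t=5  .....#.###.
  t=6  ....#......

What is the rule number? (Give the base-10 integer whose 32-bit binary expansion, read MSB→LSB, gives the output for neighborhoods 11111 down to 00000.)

  #####|#  b31=1 t=4,i=7
  ####.|#  b30=1 t=2,i=5
  ###.#|#  b29=1 t=0,i=2
  ###..|.  b28=0 t=4,i=10
  ##.##|.  b27=0 t=2,i=7
  ##.#.|.  b26=0 t=0,i=3
  ##..#|#  b25=1 t=2,i=10
  ##...|.  b24=0 t=3,i=0
  #.###|.  b23=0 t=2,i=3
  #.##.|.  b22=0 t=2,i=8
  #.#.#|.  b21=0 t=1,i=0
  #.#..|#  b20=1 t=0,i=4
  #..##|#  b19=1 t=3,i=8
  #..#.|.  b18=0 t=0,i=6
  #...#|#  b17=1 t=0,i=9
  #....|.  b16=0 t=3,i=1
  .####|.  b15=0 t=2,i=4
  .###.|.  b14=0 t=0,i=1
  .##.#|#  b13=1 t=1,i=9
  .##..|#  b12=1 t=2,i=9
  .#.##|.  b11=0 t=2,i=2
  .#.#.|#  b10=1 t=1,i=1
  .#..#|.  b9=0 t=0,i=5
  .#...|#  b8=1 t=0,i=8
  ..###|#  b7=1 t=0,i=0
  ..##.|#  b6=1 t=1,i=8
  ..#.#|.  b5=0 t=2,i=1
  ..#..|.  b4=0 t=0,i=7
  ...##|.  b3=0 t=0,i=10
  ...#.|#  b2=1 t=5,i=4
  ....#|.  b1=0 t=3,i=3
  .....|.  b0=0 t=3,i=2
  bits 11100010000110100011010111000100 = 3793368516

3793368516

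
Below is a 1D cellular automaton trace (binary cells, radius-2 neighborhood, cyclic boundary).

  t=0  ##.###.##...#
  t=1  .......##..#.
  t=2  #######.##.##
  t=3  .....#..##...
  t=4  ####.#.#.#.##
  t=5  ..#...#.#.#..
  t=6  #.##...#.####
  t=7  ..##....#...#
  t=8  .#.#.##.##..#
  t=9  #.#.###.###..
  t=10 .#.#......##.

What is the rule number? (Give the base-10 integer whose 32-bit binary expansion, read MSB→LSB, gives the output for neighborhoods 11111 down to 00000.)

1381580059

  nb #####: next=.  (t=2,i=0, bit31=0)
  nb ####.: next=#  (t=2,i=5, bit30=1)
  nb ###.#: next=.  (t=0,i=1, bit29=0)
  nb ###..: next=#  (t=9,i=10, bit28=1)
  nb ##.##: next=.  (t=0,i=2, bit27=0)
  nb ##.#.: next=.  (t=4,i=4, bit26=0)
  nb ##..#: next=#  (t=1,i=9, bit25=1)
  nb ##...: next=.  (t=0,i=9, bit24=0)
  nb #.###: next=.  (t=0,i=3, bit23=0)
  nb #.##.: next=#  (t=0,i=7, bit22=1)
  nb #.#.#: next=.  (t=4,i=5, bit21=0)
  nb #.#..: next=#  (t=5,i=10, bit20=1)
  nb #..##: next=#  (t=3,i=7, bit19=1)
  nb #..#.: next=.  (t=1,i=10, bit18=0)
  nb #...#: next=.  (t=0,i=10, bit17=0)
  nb #....: next=#  (t=1,i=0, bit16=1)
  nb .####: next=.  (t=2,i=12, bit15=0)
  nb .###.: next=.  (t=0,i=0, bit14=0)
  nb .##.#: next=#  (t=2,i=9, bit13=1)
  nb .##..: next=#  (t=0,i=8, bit12=1)
  nb .#.##: next=#  (t=4,i=10, bit11=1)
  nb .#.#.: next=#  (t=4,i=6, bit10=1)
  nb .#..#: next=.  (t=3,i=6, bit9=0)
  nb .#...: next=#  (t=1,i=12, bit8=1)
  nb ..###: next=.  (t=0,i=12, bit7=0)
  nb ..##.: next=.  (t=1,i=7, bit6=0)
  nb ..#.#: next=.  (t=5,i=6, bit5=0)
  nb ..#..: next=#  (t=1,i=11, bit4=1)
  nb ...##: next=#  (t=0,i=11, bit3=1)
  nb ...#.: next=.  (t=3,i=4, bit2=0)
  nb ....#: next=#  (t=1,i=5, bit1=1)
  nb .....: next=#  (t=1,i=1, bit0=1)
  bits 01010010010110010011110100011011 = 1381580059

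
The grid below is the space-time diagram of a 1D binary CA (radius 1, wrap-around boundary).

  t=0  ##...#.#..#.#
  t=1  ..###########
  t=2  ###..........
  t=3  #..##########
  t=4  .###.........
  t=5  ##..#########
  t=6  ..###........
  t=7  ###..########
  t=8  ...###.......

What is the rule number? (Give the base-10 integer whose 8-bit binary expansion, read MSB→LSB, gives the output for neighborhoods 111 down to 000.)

  [7] ### => .  t=0,i=0
  [6] ##. => .  t=0,i=1
  [5] #.# => #  t=0,i=6
  [4] #.. => #  t=0,i=2
  [3] .## => #  t=0,i=12
  [2] .#. => #  t=0,i=5
  [1] ..# => #  t=0,i=4
  [0] ... => #  t=0,i=3
  bits 00111111 = 63

63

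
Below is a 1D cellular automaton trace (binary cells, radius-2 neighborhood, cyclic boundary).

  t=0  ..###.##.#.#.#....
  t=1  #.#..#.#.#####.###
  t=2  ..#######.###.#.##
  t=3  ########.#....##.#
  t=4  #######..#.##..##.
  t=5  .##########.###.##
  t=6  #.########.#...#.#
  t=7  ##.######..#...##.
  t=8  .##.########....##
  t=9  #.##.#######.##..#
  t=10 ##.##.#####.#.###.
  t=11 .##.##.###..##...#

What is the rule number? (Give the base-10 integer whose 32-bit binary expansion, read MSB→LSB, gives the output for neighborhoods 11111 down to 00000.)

3661479603

  #####|#  b31=1 t=1,i=11
  ####.|#  b30=1 t=1,i=12
  ###.#|.  b29=0 t=0,i=4
  ###..|#  b28=1 t=4,i=6
  ##.##|#  b27=1 t=0,i=5
  ##.#.|.  b26=0 t=0,i=8
  ##..#|#  b25=1 t=2,i=0
  ##...|.  b24=0 t=8,i=12
  #.###|.  b23=0 t=1,i=9
  #.##.|.  b22=0 t=0,i=6
  #.#.#|#  b21=1 t=0,i=9
  #.#..|#  b20=1 t=0,i=13
  #..##|#  b19=1 t=2,i=1
  #..#.|#  b18=1 t=1,i=4
  #...#|.  b17=0 t=6,i=13
  #....|#  b16=1 t=0,i=15
  .####|#  b15=1 t=1,i=10
  .###.|.  b14=0 t=0,i=3
  .##.#|#  b13=1 t=0,i=7
  .##..|#  b12=1 t=2,i=17
  .#.##|#  b11=1 t=1,i=8
  .#.#.|#  b10=1 t=0,i=10
  .#..#|#  b9=1 t=1,i=3
  .#...|.  b8=0 t=0,i=14
  ..###|#  b7=1 t=0,i=2
  ..##.|.  b6=0 t=3,i=14
  ..#.#|#  b5=1 t=1,i=5
  ..#..|#  b4=1 t=7,i=11
  ...##|.  b3=0 t=0,i=1
  ...#.|.  b2=0 t=6,i=14
  ....#|#  b1=1 t=0,i=0
  .....|#  b0=1 t=0,i=16
  bits 11011010001111011011111010110011 = 3661479603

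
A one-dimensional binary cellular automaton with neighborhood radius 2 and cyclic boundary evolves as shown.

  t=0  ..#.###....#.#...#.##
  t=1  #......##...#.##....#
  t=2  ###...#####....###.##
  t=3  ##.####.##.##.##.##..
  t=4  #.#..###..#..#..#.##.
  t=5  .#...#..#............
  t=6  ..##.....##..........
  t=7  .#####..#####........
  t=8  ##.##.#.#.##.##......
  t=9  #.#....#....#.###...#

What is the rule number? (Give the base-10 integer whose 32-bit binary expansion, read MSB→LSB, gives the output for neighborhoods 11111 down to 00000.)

3942847944

  [31] ##### => #  t=2,i=0
  [30] ####. => #  t=2,i=1
  [29] ###.# => #  t=2,i=17
  [28] ###.. => .  t=0,i=6
  [27] ##.## => #  t=2,i=18
  [26] ##.#. => .  t=4,i=20
  [25] ##..# => #  t=0,i=0
  [24] ##... => #  t=0,i=7
  [23] #.### => .  t=0,i=4
  [22] #.##. => .  t=0,i=19
  [21] #.#.# => .  t=4,i=0
  [20] #.#.. => .  t=0,i=13
  [19] #..## => .  t=3,i=20
  [18] #..#. => .  t=0,i=1
  [17] #...# => #  t=0,i=15
  [16] #.... => #  t=0,i=8
  [15] .#### => .  t=2,i=7
  [14] .###. => .  t=0,i=5
  [13] .##.# => .  t=3,i=1
  [12] .##.. => #  t=0,i=20
  [11] .#.## => .  t=0,i=3
  [10] .#.#. => #  t=0,i=12
  [9] .#..# => .  t=4,i=3
  [8] .#... => #  t=0,i=14
  [7] ..### => #  t=2,i=6
  [6] ..##. => #  t=1,i=7
  [5] ..#.# => .  t=0,i=2
  [4] ..#.. => .  t=4,i=10
  [3] ...## => #  t=1,i=6
  [2] ...#. => .  t=0,i=10
  [1] ....# => .  t=0,i=9
  [0] ..... => .  t=1,i=3
  bits 11101011000000110001010111001000 = 3942847944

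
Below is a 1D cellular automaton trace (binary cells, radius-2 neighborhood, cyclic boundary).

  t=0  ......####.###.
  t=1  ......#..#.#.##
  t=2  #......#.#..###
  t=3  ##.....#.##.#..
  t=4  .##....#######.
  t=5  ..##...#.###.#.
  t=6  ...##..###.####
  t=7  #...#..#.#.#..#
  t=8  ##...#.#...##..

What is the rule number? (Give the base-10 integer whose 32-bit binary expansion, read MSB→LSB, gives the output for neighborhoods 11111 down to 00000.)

  ##### -> #   bit 31 = 1  t=4,i=9
  ####. -> .   bit 30 = 0  t=0,i=8
  ###.# -> #   bit 29 = 1  t=0,i=9
  ###.. -> #   bit 28 = 1  t=0,i=13
  ##.## -> .   bit 27 = 0  t=0,i=10
  ##.#. -> #   bit 26 = 1  t=3,i=11
  ##..# -> .   bit 25 = 0  t=4,i=14
  ##... -> #   bit 24 = 1  t=0,i=14
  #.### -> #   bit 23 = 1  t=0,i=11
  #.##. -> #   bit 22 = 1  t=1,i=13
  #.#.# -> .   bit 21 = 0  t=1,i=11
  #.#.. -> #   bit 20 = 1  t=2,i=9
  #..## -> .   bit 19 = 0  t=2,i=11
  #..#. -> .   bit 18 = 0  t=1,i=8
  #...# -> .   bit 17 = 0  t=5,i=0
  #.... -> .   bit 16 = 0  t=0,i=0
  .#### -> .   bit 15 = 0  t=0,i=7
  .###. -> .   bit 14 = 0  t=0,i=12
  .##.# -> #   bit 13 = 1  t=3,i=10
  .##.. -> #   bit 12 = 1  t=1,i=14
  .#.## -> #   bit 11 = 1  t=1,i=12
  .#.#. -> .   bit 10 = 0  t=1,i=10
  .#..# -> #   bit 9 = 1  t=1,i=7
  .#... -> #   bit 8 = 1  t=5,i=14
  ..### -> #   bit 7 = 1  t=0,i=6
  ..##. -> .   bit 6 = 0  t=3,i=0
  ..#.# -> #   bit 5 = 1  t=1,i=9
  ..#.. -> .   bit 4 = 0  t=1,i=6
  ...## -> .   bit 3 = 0  t=0,i=5
  ...#. -> .   bit 2 = 0  t=1,i=5
  ....# -> .   bit 1 = 0  t=0,i=4
  ..... -> .   bit 0 = 0  t=0,i=1
  bits 10110101110100000011101110100000 = 3050322848

3050322848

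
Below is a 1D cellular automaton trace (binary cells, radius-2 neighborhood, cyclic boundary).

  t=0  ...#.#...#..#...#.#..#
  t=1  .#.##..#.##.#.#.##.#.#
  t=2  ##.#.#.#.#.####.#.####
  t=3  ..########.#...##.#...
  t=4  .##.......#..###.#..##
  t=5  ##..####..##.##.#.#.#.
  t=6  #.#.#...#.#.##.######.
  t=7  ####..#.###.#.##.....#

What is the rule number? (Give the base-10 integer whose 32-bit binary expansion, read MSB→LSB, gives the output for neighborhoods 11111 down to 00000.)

  #####|.  b31=0 t=2,i=20
  ####.|.  b30=0 t=2,i=0
  ###.#|.  b29=0 t=2,i=1
  ###..|.  b28=0 t=5,i=7
  ##.##|#  b27=1 t=4,i=0
  ##.#.|#  b26=1 t=1,i=11
  ##..#|#  b25=1 t=1,i=5
  ##...|.  b24=0 t=4,i=3
  #.###|#  b23=1 t=2,i=11
  #.##.|#  b22=1 t=1,i=3
  #.#.#|#  b21=1 t=1,i=1
  #.#..|.  b20=0 t=0,i=5
  #..##|.  b19=0 t=4,i=12
  #..#.|.  b18=0 t=0,i=11
  #...#|#  b17=1 t=0,i=1
  #....|#  b16=1 t=3,i=20
  .####|.  b15=0 t=2,i=12
  .###.|#  b14=1 t=4,i=14
  .##.#|.  b13=0 t=1,i=10
  .##..|.  b12=0 t=1,i=4
  .#.##|.  b11=0 t=1,i=2
  .#.#.|#  b10=1 t=0,i=4
  .#..#|#  b9=1 t=0,i=10
  .#...|.  b8=0 t=0,i=0
  ..###|#  b7=1 t=3,i=2
  ..##.|#  b6=1 t=3,i=15
  ..#.#|#  b5=1 t=0,i=3
  ..#..|#  b4=1 t=0,i=9
  ...##|#  b3=1 t=3,i=1
  ...#.|.  b2=0 t=0,i=2
  ....#|.  b1=0 t=3,i=0
  .....|#  b0=1 t=3,i=21
  bits 00001110111000110100011011111001 = 249775865

249775865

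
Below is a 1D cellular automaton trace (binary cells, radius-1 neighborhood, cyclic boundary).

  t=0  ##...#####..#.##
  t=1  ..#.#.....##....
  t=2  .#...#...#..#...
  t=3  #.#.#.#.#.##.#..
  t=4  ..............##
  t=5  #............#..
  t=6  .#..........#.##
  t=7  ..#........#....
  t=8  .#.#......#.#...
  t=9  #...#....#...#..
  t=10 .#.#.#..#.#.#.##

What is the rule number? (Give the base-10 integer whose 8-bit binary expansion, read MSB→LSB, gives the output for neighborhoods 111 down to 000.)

  [7] ### => .  t=0,i=0
  [6] ##. => .  t=0,i=1
  [5] #.# => .  t=0,i=13
  [4] #.. => #  t=0,i=2
  [3] .## => .  t=0,i=5
  [2] .#. => .  t=0,i=12
  [1] ..# => #  t=0,i=4
  [0] ... => .  t=0,i=3
  bits 00010010 = 18

18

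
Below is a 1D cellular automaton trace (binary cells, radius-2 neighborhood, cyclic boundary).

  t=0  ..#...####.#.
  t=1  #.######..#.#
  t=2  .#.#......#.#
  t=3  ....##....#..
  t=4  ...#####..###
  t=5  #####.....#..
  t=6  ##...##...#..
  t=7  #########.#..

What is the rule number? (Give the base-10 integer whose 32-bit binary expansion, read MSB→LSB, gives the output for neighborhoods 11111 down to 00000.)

222532088

  nb #####: next=.  (t=1,i=4, bit31=0)
  nb ####.: next=.  (t=0,i=8, bit30=0)
  nb ###.#: next=.  (t=0,i=9, bit29=0)
  nb ###..: next=.  (t=1,i=7, bit28=0)
  nb ##.##: next=#  (t=1,i=1, bit27=1)
  nb ##.#.: next=#  (t=0,i=10, bit26=1)
  nb ##..#: next=.  (t=1,i=8, bit25=0)
  nb ##...: next=#  (t=3,i=6, bit24=1)
  nb #.###: next=.  (t=1,i=2, bit23=0)
  nb #.##.: next=#  (t=1,i=12, bit22=1)
  nb #.#.#: next=.  (t=2,i=1, bit21=0)
  nb #.#..: next=.  (t=0,i=11, bit20=0)
  nb #..##: next=.  (t=4,i=9, bit19=0)
  nb #..#.: next=.  (t=1,i=9, bit18=0)
  nb #...#: next=#  (t=0,i=0, bit17=1)
  nb #....: next=#  (t=2,i=5, bit16=1)
  nb .####: next=#  (t=0,i=7, bit15=1)
  nb .###.: next=.  (t=4,i=11, bit14=0)
  nb .##.#: next=.  (t=1,i=0, bit13=0)
  nb .##..: next=#  (t=3,i=5, bit12=1)
  nb .#.##: next=.  (t=1,i=11, bit11=0)
  nb .#.#.: next=.  (t=2,i=0, bit10=0)
  nb .#..#: next=.  (t=5,i=11, bit9=0)
  nb .#...: next=#  (t=0,i=3, bit8=1)
  nb ..###: next=#  (t=0,i=6, bit7=1)
  nb ..##.: next=#  (t=3,i=4, bit6=1)
  nb ..#.#: next=#  (t=1,i=10, bit5=1)
  nb ..#..: next=#  (t=0,i=2, bit4=1)
  nb ...##: next=#  (t=0,i=5, bit3=1)
  nb ...#.: next=.  (t=0,i=1, bit2=0)
  nb ....#: next=.  (t=2,i=8, bit1=0)
  nb .....: next=.  (t=2,i=6, bit0=0)
  bits 00001101010000111001000111111000 = 222532088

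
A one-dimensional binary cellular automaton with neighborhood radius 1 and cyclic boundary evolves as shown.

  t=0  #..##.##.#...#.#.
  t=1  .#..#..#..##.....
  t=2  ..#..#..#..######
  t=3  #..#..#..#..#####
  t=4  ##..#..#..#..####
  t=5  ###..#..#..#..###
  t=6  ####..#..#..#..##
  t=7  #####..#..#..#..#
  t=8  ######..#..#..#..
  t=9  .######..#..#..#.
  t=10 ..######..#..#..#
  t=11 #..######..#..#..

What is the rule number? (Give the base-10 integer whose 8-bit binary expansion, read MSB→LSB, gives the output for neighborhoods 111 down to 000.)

  nb ###: next=#  (t=2,i=12, bit7=1)
  nb ##.: next=#  (t=0,i=4, bit6=1)
  nb #.#: next=.  (t=0,i=5, bit5=0)
  nb #..: next=#  (t=0,i=1, bit4=1)
  nb .##: next=.  (t=0,i=3, bit3=0)
  nb .#.: next=.  (t=0,i=0, bit2=0)
  nb ..#: next=.  (t=0,i=2, bit1=0)
  nb ...: next=#  (t=0,i=11, bit0=1)
  bits 11010001 = 209

209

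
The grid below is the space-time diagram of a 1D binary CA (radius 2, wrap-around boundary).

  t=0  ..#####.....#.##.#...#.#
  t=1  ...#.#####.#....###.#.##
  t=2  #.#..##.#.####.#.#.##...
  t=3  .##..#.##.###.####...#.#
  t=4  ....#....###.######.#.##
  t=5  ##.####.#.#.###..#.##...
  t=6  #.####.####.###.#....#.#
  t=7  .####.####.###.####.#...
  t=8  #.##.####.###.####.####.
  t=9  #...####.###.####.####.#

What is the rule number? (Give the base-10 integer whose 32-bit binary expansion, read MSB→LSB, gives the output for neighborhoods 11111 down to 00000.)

1572193629

  #####|.  b31=0 t=0,i=4
  ####.|#  b30=1 t=0,i=5
  ###.#|.  b29=0 t=1,i=9
  ###..|#  b28=1 t=0,i=6
  ##.##|#  b27=1 t=3,i=9
  ##.#.|#  b26=1 t=0,i=16
  ##..#|.  b25=0 t=3,i=3
  ##...|#  b24=1 t=0,i=7
  #.###|#  b23=1 t=1,i=5
  #.##.|.  b22=0 t=0,i=14
  #.#.#|#  b21=1 t=1,i=20
  #.#..|#  b20=1 t=0,i=17
  #..##|.  b19=0 t=0,i=1
  #..#.|#  b18=1 t=3,i=4
  #...#|.  b17=0 t=0,i=19
  #....|#  b16=1 t=0,i=8
  .####|#  b15=1 t=0,i=3
  .###.|#  b14=1 t=1,i=17
  .##.#|.  b13=0 t=0,i=15
  .##..|.  b12=0 t=1,i=23
  .#.##|.  b11=0 t=0,i=13
  .#.#.|#  b10=1 t=0,i=22
  .#..#|.  b9=0 t=0,i=0
  .#...|#  b8=1 t=0,i=18
  ..###|.  b7=0 t=0,i=2
  ..##.|#  b6=1 t=2,i=5
  ..#.#|.  b5=0 t=0,i=12
  ..#..|#  b4=1 t=4,i=4
  ...##|#  b3=1 t=1,i=15
  ...#.|#  b2=1 t=0,i=11
  ....#|.  b1=0 t=0,i=10
  .....|#  b0=1 t=0,i=9
  bits 01011101101101011100010101011101 = 1572193629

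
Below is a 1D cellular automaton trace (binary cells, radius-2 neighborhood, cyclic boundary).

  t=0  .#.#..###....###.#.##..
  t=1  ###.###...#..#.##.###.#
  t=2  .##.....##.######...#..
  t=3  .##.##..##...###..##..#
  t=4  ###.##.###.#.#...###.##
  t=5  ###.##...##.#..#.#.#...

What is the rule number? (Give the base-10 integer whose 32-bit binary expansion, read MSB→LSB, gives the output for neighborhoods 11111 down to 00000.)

  #####|#  b31=1 t=2,i=13
  ####.|#  b30=1 t=1,i=1
  ###.#|#  b29=1 t=0,i=15
  ###..|.  b28=0 t=0,i=8
  ##.##|.  b27=0 t=1,i=3
  ##.#.|#  b26=1 t=0,i=16
  ##..#|.  b25=0 t=3,i=6
  ##...|.  b24=0 t=0,i=9
  #.###|.  b23=0 t=1,i=4
  #.##.|#  b22=1 t=0,i=19
  #.#.#|.  b21=0 t=0,i=17
  #.#..|.  b20=0 t=0,i=3
  #..##|#  b19=1 t=0,i=5
  #..#.|#  b18=1 t=1,i=12
  #...#|#  b17=1 t=0,i=22
  #....|#  b16=1 t=0,i=10
  .####|.  b15=0 t=1,i=0
  .###.|.  b14=0 t=0,i=7
  .##.#|#  b13=1 t=1,i=16
  .##..|#  b12=1 t=0,i=20
  .#.##|#  b11=1 t=0,i=18
  .#.#.|#  b10=1 t=0,i=2
  .#..#|#  b9=1 t=0,i=4
  .#...|.  b8=0 t=2,i=21
  ..###|#  b7=1 t=0,i=6
  ..##.|#  b6=1 t=2,i=1
  ..#.#|#  b5=1 t=0,i=1
  ..#..|.  b4=0 t=1,i=10
  ...##|.  b3=0 t=0,i=12
  ...#.|#  b2=1 t=0,i=0
  ....#|.  b1=0 t=0,i=11
  .....|#  b0=1 t=2,i=5
  bits 11100100010011110011111011100101 = 3830398693

3830398693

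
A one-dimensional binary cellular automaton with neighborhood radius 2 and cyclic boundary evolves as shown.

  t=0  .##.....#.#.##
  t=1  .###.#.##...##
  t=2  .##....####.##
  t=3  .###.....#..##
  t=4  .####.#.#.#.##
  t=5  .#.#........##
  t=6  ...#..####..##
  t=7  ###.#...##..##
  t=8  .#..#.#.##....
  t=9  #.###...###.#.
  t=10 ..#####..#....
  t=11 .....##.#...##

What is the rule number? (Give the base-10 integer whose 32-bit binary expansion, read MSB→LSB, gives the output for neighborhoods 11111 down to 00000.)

  ##### -> .   bit 31 = 0  t=7,i=0
  ####. -> #   bit 30 = 1  t=2,i=9
  ###.# -> .   bit 29 = 0  t=1,i=3
  ###.. -> #   bit 28 = 1  t=3,i=3
  ##.## -> .   bit 27 = 0  t=0,i=0
  ##.#. -> .   bit 26 = 0  t=1,i=4
  ##..# -> .   bit 25 = 0  t=6,i=10
  ##... -> #   bit 24 = 1  t=0,i=3
  #.### -> #   bit 23 = 1  t=1,i=1
  #.##. -> #   bit 22 = 1  t=0,i=1
  #.#.# -> .   bit 21 = 0  t=0,i=10
  #.#.. -> #   bit 20 = 1  t=5,i=3
  #..## -> .   bit 19 = 0  t=3,i=11
  #..#. -> #   bit 18 = 1  t=8,i=3
  #...# -> #   bit 17 = 1  t=1,i=10
  #.... -> .   bit 16 = 0  t=0,i=4
  .#### -> .   bit 15 = 0  t=2,i=8
  .###. -> #   bit 14 = 1  t=1,i=2
  .##.# -> #   bit 13 = 1  t=0,i=13
  .##.. -> #   bit 12 = 1  t=0,i=2
  .#.## -> .   bit 11 = 0  t=0,i=11
  .#.#. -> .   bit 10 = 0  t=0,i=9
  .#..# -> #   bit 9 = 1  t=3,i=10
  .#... -> .   bit 8 = 0  t=5,i=4
  ..### -> .   bit 7 = 0  t=2,i=7
  ..##. -> #   bit 6 = 1  t=1,i=12
  ..#.# -> #   bit 5 = 1  t=0,i=8
  ..#.. -> .   bit 4 = 0  t=3,i=9
  ...## -> .   bit 3 = 0  t=1,i=11
  ...#. -> #   bit 2 = 1  t=0,i=7
  ....# -> .   bit 1 = 0  t=0,i=6
  ..... -> #   bit 0 = 1  t=0,i=5
  bits 01010001110101100111001001100101 = 1373008485

1373008485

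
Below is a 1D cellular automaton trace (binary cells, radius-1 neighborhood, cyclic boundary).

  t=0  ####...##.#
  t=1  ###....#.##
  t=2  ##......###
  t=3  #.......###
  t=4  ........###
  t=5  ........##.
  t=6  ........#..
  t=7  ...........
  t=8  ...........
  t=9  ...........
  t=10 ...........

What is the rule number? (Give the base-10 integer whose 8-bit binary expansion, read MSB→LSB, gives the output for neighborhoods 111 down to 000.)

168

  ### -> #   bit 7 = 1  t=0,i=0
  ##. -> .   bit 6 = 0  t=0,i=3
  #.# -> #   bit 5 = 1  t=0,i=9
  #.. -> .   bit 4 = 0  t=0,i=4
  .## -> #   bit 3 = 1  t=0,i=7
  .#. -> .   bit 2 = 0  t=1,i=7
  ..# -> .   bit 1 = 0  t=0,i=6
  ... -> .   bit 0 = 0  t=0,i=5
  bits 10101000 = 168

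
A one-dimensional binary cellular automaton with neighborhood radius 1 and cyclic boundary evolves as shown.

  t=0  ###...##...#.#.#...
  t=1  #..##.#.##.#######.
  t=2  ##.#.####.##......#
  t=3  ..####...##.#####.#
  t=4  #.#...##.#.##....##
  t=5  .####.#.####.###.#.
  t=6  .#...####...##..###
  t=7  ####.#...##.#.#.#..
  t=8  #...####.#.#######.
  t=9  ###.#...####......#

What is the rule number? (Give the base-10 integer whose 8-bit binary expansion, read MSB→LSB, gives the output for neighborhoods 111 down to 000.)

61

  [7] ### => .  t=0,i=1
  [6] ##. => .  t=0,i=2
  [5] #.# => #  t=0,i=12
  [4] #.. => #  t=0,i=3
  [3] .## => #  t=0,i=0
  [2] .#. => #  t=0,i=11
  [1] ..# => .  t=0,i=5
  [0] ... => #  t=0,i=4
  bits 00111101 = 61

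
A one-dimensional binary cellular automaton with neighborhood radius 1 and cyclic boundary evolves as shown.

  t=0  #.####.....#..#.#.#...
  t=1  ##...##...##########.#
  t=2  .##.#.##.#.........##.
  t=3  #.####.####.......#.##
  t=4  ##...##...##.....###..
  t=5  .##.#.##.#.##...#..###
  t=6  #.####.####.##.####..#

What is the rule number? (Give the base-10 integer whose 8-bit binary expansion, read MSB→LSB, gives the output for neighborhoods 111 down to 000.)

118

  ### -> .   bit 7 = 0  t=0,i=3
  ##. -> #   bit 6 = 1  t=0,i=5
  #.# -> #   bit 5 = 1  t=0,i=1
  #.. -> #   bit 4 = 1  t=0,i=6
  .## -> .   bit 3 = 0  t=0,i=2
  .#. -> #   bit 2 = 1  t=0,i=0
  ..# -> #   bit 1 = 1  t=0,i=10
  ... -> .   bit 0 = 0  t=0,i=7
  bits 01110110 = 118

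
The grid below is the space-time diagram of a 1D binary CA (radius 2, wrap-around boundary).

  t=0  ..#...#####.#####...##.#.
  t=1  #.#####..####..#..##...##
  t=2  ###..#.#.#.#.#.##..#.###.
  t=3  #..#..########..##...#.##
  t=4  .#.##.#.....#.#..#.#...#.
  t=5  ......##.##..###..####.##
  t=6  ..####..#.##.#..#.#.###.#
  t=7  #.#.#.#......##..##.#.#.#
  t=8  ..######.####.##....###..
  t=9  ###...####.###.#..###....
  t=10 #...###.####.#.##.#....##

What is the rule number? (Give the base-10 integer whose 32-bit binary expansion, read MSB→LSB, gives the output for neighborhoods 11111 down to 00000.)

  ##### -> .   bit 31 = 0  t=0,i=8
  ####. -> #   bit 30 = 1  t=0,i=9
  ###.# -> #   bit 29 = 1  t=0,i=10
  ###.. -> .   bit 28 = 0  t=0,i=16
  ##.## -> #   bit 27 = 1  t=0,i=11
  ##.#. -> .   bit 26 = 0  t=0,i=22
  ##..# -> #   bit 25 = 1  t=1,i=7
  ##... -> .   bit 24 = 0  t=0,i=17
  #.### -> #   bit 23 = 1  t=0,i=12
  #.##. -> .   bit 22 = 0  t=2,i=15
  #.#.# -> #   bit 21 = 1  t=2,i=7
  #.#.. -> #   bit 20 = 1  t=0,i=23
  #..## -> .   bit 19 = 0  t=1,i=8
  #..#. -> .   bit 18 = 0  t=1,i=14
  #...# -> #   bit 17 = 1  t=0,i=0
  #.... -> .   bit 16 = 0  t=4,i=8
  .#### -> .   bit 15 = 0  t=0,i=7
  .###. -> .   bit 14 = 0  t=1,i=24
  .##.# -> .   bit 13 = 0  t=0,i=21
  .##.. -> #   bit 12 = 1  t=1,i=19
  .#.## -> .   bit 11 = 0  t=2,i=14
  .#.#. -> #   bit 10 = 1  t=2,i=6
  .#..# -> #   bit 9 = 1  t=1,i=16
  .#... -> #   bit 8 = 1  t=0,i=3
  ..### -> #   bit 7 = 1  t=0,i=6
  ..##. -> .   bit 6 = 0  t=0,i=20
  ..#.# -> .   bit 5 = 0  t=2,i=5
  ..#.. -> #   bit 4 = 1  t=0,i=2
  ...## -> #   bit 3 = 1  t=0,i=5
  ...#. -> .   bit 2 = 0  t=0,i=1
  ....# -> #   bit 1 = 1  t=4,i=10
  ..... -> #   bit 0 = 1  t=4,i=9
  bits 01101010101100100001011110011011 = 1790056347

1790056347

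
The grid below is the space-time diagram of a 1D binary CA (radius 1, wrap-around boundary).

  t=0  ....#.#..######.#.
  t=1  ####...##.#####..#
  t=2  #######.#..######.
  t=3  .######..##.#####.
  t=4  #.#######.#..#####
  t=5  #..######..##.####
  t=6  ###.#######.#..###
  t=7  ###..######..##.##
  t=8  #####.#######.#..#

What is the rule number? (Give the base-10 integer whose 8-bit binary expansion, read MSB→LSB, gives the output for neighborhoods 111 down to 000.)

211

  ### -> #   bit 7 = 1  t=0,i=10
  ##. -> #   bit 6 = 1  t=0,i=14
  #.# -> .   bit 5 = 0  t=0,i=5
  #.. -> #   bit 4 = 1  t=0,i=7
  .## -> .   bit 3 = 0  t=0,i=9
  .#. -> .   bit 2 = 0  t=0,i=4
  ..# -> #   bit 1 = 1  t=0,i=3
  ... -> #   bit 0 = 1  t=0,i=0
  bits 11010011 = 211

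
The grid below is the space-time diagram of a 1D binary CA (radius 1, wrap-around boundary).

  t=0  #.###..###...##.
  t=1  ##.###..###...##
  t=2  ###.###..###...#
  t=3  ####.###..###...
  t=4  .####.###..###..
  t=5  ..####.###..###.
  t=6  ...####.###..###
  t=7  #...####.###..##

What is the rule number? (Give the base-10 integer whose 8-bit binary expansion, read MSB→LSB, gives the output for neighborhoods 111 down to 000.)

  nb ###: next=#  (t=0,i=3, bit7=1)
  nb ##.: next=#  (t=0,i=4, bit6=1)
  nb #.#: next=#  (t=0,i=1, bit5=1)
  nb #..: next=#  (t=0,i=5, bit4=1)
  nb .##: next=.  (t=0,i=2, bit3=0)
  nb .#.: next=#  (t=0,i=0, bit2=1)
  nb ..#: next=.  (t=0,i=6, bit1=0)
  nb ...: next=.  (t=0,i=11, bit0=0)
  bits 11110100 = 244

244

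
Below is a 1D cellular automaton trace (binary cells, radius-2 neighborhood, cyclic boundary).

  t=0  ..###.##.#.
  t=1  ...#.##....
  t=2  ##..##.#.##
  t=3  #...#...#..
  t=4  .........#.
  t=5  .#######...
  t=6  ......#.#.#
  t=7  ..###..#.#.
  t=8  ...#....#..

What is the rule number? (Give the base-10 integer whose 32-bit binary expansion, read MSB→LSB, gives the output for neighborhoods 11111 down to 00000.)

  #####|.  b31=0 t=5,i=3
  ####.|#  b30=1 t=2,i=0
  ###.#|.  b29=0 t=0,i=4
  ###..|.  b28=0 t=2,i=1
  ##.##|#  b27=1 t=0,i=5
  ##.#.|.  b26=0 t=0,i=8
  ##..#|.  b25=0 t=2,i=2
  ##...|#  b24=1 t=1,i=7
  #.###|.  b23=0 t=2,i=9
  #.##.|#  b22=1 t=0,i=6
  #.#.#|.  b21=0 t=2,i=7
  #.#..|.  b20=0 t=0,i=9
  #..##|.  b19=0 t=2,i=3
  #..#.|.  b18=0 t=3,i=10
  #...#|.  b17=0 t=0,i=0
  #....|.  b16=0 t=1,i=8
  .####|.  b15=0 t=2,i=10
  .###.|#  b14=1 t=0,i=3
  .##.#|.  b13=0 t=0,i=7
  .##..|.  b12=0 t=1,i=6
  .#.##|#  b11=1 t=1,i=4
  .#.#.|#  b10=1 t=6,i=7
  .#..#|#  b9=1 t=3,i=9
  .#...|.  b8=0 t=0,i=10
  ..###|.  b7=0 t=0,i=2
  ..##.|#  b6=1 t=2,i=4
  ..#.#|.  b5=0 t=1,i=3
  ..#..|.  b4=0 t=3,i=0
  ...##|.  b3=0 t=0,i=1
  ...#.|.  b2=0 t=1,i=2
  ....#|#  b1=1 t=1,i=1
  .....|#  b0=1 t=1,i=0
  bits 01001001010000000100111001000011 = 1228951107

1228951107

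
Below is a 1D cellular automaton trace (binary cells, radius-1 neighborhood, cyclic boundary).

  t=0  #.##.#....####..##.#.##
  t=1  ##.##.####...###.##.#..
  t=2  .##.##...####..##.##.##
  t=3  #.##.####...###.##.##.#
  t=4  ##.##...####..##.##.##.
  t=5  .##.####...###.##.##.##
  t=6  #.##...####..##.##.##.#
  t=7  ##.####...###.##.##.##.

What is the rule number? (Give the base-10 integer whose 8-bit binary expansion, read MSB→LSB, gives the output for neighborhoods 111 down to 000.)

115

  [7] ### => .  t=0,i=11
  [6] ##. => #  t=0,i=0
  [5] #.# => #  t=0,i=1
  [4] #.. => #  t=0,i=6
  [3] .## => .  t=0,i=2
  [2] .#. => .  t=0,i=5
  [1] ..# => #  t=0,i=9
  [0] ... => #  t=0,i=7
  bits 01110011 = 115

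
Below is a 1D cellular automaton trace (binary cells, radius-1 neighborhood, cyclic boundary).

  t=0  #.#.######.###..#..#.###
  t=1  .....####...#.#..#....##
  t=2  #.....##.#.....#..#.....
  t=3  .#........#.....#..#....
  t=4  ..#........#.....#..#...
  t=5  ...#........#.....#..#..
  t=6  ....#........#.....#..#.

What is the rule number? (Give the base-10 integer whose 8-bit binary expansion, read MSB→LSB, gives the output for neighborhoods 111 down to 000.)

144

  [7] ### => #  t=0,i=5
  [6] ##. => .  t=0,i=0
  [5] #.# => .  t=0,i=1
  [4] #.. => #  t=0,i=14
  [3] .## => .  t=0,i=4
  [2] .#. => .  t=0,i=2
  [1] ..# => .  t=0,i=15
  [0] ... => .  t=1,i=1
  bits 10010000 = 144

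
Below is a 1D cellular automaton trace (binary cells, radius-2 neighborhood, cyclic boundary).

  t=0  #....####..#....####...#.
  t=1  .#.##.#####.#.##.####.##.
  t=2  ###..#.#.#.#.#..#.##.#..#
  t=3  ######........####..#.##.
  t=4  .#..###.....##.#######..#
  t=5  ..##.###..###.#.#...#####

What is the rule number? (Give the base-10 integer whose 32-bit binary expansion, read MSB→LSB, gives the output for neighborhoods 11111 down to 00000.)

1594674030

  [31] ##### => .  t=1,i=8
  [30] ####. => #  t=0,i=7
  [29] ###.# => .  t=1,i=10
  [28] ###.. => #  t=0,i=8
  [27] ##.## => #  t=1,i=5
  [26] ##.#. => #  t=1,i=11
  [25] ##..# => #  t=0,i=9
  [24] ##... => #  t=0,i=20
  [23] #.### => .  t=1,i=6
  [22] #.##. => .  t=1,i=3
  [21] #.#.# => .  t=1,i=12
  [20] #.#.. => .  t=0,i=0
  [19] #..## => #  t=2,i=23
  [18] #..#. => #  t=0,i=10
  [17] #...# => .  t=0,i=21
  [16] #.... => .  t=0,i=2
  [15] .#### => #  t=0,i=6
  [14] .###. => #  t=4,i=5
  [13] .##.# => .  t=1,i=4
  [12] .##.. => .  t=1,i=23
  [11] .#.## => #  t=1,i=2
  [10] .#.#. => .  t=0,i=24
  [9] .#..# => #  t=2,i=14
  [8] .#... => #  t=0,i=1
  [7] ..### => .  t=0,i=5
  [6] ..##. => #  t=4,i=12
  [5] ..#.# => #  t=0,i=23
  [4] ..#.. => .  t=0,i=11
  [3] ...## => #  t=0,i=4
  [2] ...#. => #  t=0,i=22
  [1] ....# => #  t=0,i=3
  [0] ..... => .  t=3,i=8
  bits 01011111000011001100101101101110 = 1594674030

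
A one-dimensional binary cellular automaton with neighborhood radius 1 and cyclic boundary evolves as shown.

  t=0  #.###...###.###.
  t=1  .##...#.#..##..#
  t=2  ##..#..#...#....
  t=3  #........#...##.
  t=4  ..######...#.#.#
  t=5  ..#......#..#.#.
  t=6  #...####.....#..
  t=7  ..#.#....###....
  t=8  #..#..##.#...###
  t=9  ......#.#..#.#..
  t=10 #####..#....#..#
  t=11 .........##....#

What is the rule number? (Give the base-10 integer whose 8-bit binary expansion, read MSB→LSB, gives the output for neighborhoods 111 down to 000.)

  ### -> .   bit 7 = 0  t=0,i=3
  ##. -> .   bit 6 = 0  t=0,i=4
  #.# -> #   bit 5 = 1  t=0,i=1
  #.. -> .   bit 4 = 0  t=0,i=5
  .## -> #   bit 3 = 1  t=0,i=2
  .#. -> .   bit 2 = 0  t=0,i=0
  ..# -> .   bit 1 = 0  t=0,i=7
  ... -> #   bit 0 = 1  t=0,i=6
  bits 00101001 = 41

41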